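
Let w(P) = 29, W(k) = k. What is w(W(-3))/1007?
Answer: 29/1007 ≈ 0.028798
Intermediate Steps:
w(W(-3))/1007 = 29/1007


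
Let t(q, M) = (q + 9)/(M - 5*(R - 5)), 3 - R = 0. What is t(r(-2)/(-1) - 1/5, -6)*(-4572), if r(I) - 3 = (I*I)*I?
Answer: -78867/5 ≈ -15773.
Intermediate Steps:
R = 3 (R = 3 - 1*0 = 3 + 0 = 3)
r(I) = 3 + I**3 (r(I) = 3 + (I*I)*I = 3 + I**2*I = 3 + I**3)
t(q, M) = (9 + q)/(10 + M) (t(q, M) = (q + 9)/(M - 5*(3 - 5)) = (9 + q)/(M - 5*(-2)) = (9 + q)/(M + 10) = (9 + q)/(10 + M))
t(r(-2)/(-1) - 1/5, -6)*(-4572) = ((9 + ((3 + (-2)**3)/(-1) - 1/5))/(10 - 6))*(-4572) = ((9 + ((3 - 8)*(-1) - 1*1/5))/4)*(-4572) = ((9 + (-5*(-1) - 1/5))/4)*(-4572) = ((9 + (5 - 1/5))/4)*(-4572) = ((9 + 24/5)/4)*(-4572) = ((1/4)*(69/5))*(-4572) = (69/20)*(-4572) = -78867/5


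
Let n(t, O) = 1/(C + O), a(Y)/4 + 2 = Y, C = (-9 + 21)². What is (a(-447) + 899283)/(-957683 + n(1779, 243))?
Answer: -347327469/370623320 ≈ -0.93714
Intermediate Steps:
C = 144 (C = 12² = 144)
a(Y) = -8 + 4*Y
n(t, O) = 1/(144 + O)
(a(-447) + 899283)/(-957683 + n(1779, 243)) = ((-8 + 4*(-447)) + 899283)/(-957683 + 1/(144 + 243)) = ((-8 - 1788) + 899283)/(-957683 + 1/387) = (-1796 + 899283)/(-957683 + 1/387) = 897487/(-370623320/387) = 897487*(-387/370623320) = -347327469/370623320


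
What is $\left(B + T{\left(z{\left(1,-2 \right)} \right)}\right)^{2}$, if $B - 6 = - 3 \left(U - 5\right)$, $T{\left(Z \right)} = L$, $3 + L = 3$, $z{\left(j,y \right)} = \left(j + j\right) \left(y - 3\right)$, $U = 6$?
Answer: $9$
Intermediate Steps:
$z{\left(j,y \right)} = 2 j \left(-3 + y\right)$
$L = 0$ ($L = -3 + 3 = 0$)
$T{\left(Z \right)} = 0$
$B = 3$ ($B = 6 - 3 \left(6 - 5\right) = 6 - 3 = 3$)
$\left(B + T{\left(z{\left(1,-2 \right)} \right)}\right)^{2} = \left(3 + 0\right)^{2} = 3^{2} = 9$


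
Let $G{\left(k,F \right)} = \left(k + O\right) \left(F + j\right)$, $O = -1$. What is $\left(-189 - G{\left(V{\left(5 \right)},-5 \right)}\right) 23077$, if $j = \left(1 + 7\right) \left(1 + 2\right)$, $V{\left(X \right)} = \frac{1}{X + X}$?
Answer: $- \frac{39669363}{10} \approx -3.9669 \cdot 10^{6}$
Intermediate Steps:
$V{\left(X \right)} = \frac{1}{2 X}$
$j = 24$ ($j = 8 \cdot 3 = 24$)
$G{\left(k,F \right)} = \left(-1 + k\right) \left(24 + F\right)$ ($G{\left(k,F \right)} = \left(k - 1\right) \left(F + 24\right) = \left(-1 + k\right) \left(24 + F\right)$)
$\left(-189 - G{\left(V{\left(5 \right)},-5 \right)}\right) 23077 = \left(-189 - \left(-24 - -5 + 24 \frac{1}{2 \cdot 5} - 5 \frac{1}{2 \cdot 5}\right)\right) 23077 = \left(-189 - \left(-24 + 5 + 24 \cdot \frac{1}{2} \cdot \frac{1}{5} - 5 \cdot \frac{1}{2} \cdot \frac{1}{5}\right)\right) 23077 = \left(-189 - \left(-24 + 5 + 24 \cdot \frac{1}{10} - \frac{1}{2}\right)\right) 23077 = \left(-189 - \left(-24 + 5 + \frac{12}{5} - \frac{1}{2}\right)\right) 23077 = \left(-189 - - \frac{171}{10}\right) 23077 = \left(-189 + \frac{171}{10}\right) 23077 = \left(- \frac{1719}{10}\right) 23077 = - \frac{39669363}{10}$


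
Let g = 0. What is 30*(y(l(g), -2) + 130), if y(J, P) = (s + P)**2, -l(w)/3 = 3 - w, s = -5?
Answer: 5370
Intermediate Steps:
l(w) = -9 + 3*w (l(w) = -3*(3 - w) = -9 + 3*w)
y(J, P) = (-5 + P)**2
30*(y(l(g), -2) + 130) = 30*((-5 - 2)**2 + 130) = 30*((-7)**2 + 130) = 30*(49 + 130) = 30*179 = 5370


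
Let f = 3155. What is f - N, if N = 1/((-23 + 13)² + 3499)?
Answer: 11354844/3599 ≈ 3155.0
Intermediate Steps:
N = 1/3599 (N = 1/((-10)² + 3499) = 1/(100 + 3499) = 1/3599 ≈ 0.00027785)
f - N = 3155 - 1*1/3599 = 3155 - 1/3599 = 11354844/3599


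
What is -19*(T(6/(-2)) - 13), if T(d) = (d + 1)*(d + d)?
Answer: 19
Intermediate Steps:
T(d) = 2*d*(1 + d) (T(d) = (1 + d)*(2*d) = 2*d*(1 + d))
-19*(T(6/(-2)) - 13) = -19*(2*(6/(-2))*(1 + 6/(-2)) - 13) = -19*(2*(6*(-1/2))*(1 + 6*(-1/2)) - 13) = -19*(2*(-3)*(1 - 3) - 13) = -19*(2*(-3)*(-2) - 13) = -19*(12 - 13) = -19*(-1) = 19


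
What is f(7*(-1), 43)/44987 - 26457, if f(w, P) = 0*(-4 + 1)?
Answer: -26457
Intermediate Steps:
f(w, P) = 0 (f(w, P) = 0*(-3) = 0)
f(7*(-1), 43)/44987 - 26457 = 0/44987 - 26457 = 0*(1/44987) - 26457 = 0 - 26457 = -26457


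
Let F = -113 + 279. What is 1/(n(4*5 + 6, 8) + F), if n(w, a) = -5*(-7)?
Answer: 1/201 ≈ 0.0049751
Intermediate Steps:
n(w, a) = 35
F = 166
1/(n(4*5 + 6, 8) + F) = 1/(35 + 166) = 1/201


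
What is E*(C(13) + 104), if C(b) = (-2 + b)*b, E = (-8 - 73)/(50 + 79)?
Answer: -6669/43 ≈ -155.09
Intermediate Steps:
E = -27/43 (E = -81/129 = -81*1/129 = -27/43 ≈ -0.62791)
C(b) = b*(-2 + b)
E*(C(13) + 104) = -27*(13*(-2 + 13) + 104)/43 = -27*(13*11 + 104)/43 = -27*(143 + 104)/43 = -27/43*247 = -6669/43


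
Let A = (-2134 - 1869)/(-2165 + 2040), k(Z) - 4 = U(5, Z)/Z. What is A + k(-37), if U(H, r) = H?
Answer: 165986/4625 ≈ 35.889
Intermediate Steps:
k(Z) = 4 + 5/Z
A = 4003/125 (A = -4003/(-125) = -4003*(-1/125) = 4003/125 ≈ 32.024)
A + k(-37) = 4003/125 + (4 + 5/(-37)) = 4003/125 + (4 + 5*(-1/37)) = 4003/125 + (4 - 5/37) = 4003/125 + 143/37 = 165986/4625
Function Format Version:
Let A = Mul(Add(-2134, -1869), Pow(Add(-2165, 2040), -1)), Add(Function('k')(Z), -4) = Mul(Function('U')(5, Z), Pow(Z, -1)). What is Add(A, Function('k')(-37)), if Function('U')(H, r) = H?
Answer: Rational(165986, 4625) ≈ 35.889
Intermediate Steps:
Function('k')(Z) = Add(4, Mul(5, Pow(Z, -1)))
A = Rational(4003, 125) (A = Mul(-4003, Pow(-125, -1)) = Mul(-4003, Rational(-1, 125)) = Rational(4003, 125) ≈ 32.024)
Add(A, Function('k')(-37)) = Add(Rational(4003, 125), Add(4, Mul(5, Pow(-37, -1)))) = Add(Rational(4003, 125), Add(4, Mul(5, Rational(-1, 37)))) = Add(Rational(4003, 125), Add(4, Rational(-5, 37))) = Add(Rational(4003, 125), Rational(143, 37)) = Rational(165986, 4625)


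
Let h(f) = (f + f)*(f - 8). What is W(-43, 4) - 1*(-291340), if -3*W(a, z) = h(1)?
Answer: 874034/3 ≈ 2.9134e+5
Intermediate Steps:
h(f) = 2*f*(-8 + f) (h(f) = (2*f)*(-8 + f) = 2*f*(-8 + f))
W(a, z) = 14/3 (W(a, z) = -2*(-8 + 1)/3 = -2*(-7)/3 = -⅓*(-14) = 14/3)
W(-43, 4) - 1*(-291340) = 14/3 - 1*(-291340) = 14/3 + 291340 = 874034/3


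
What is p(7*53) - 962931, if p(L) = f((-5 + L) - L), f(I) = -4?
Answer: -962935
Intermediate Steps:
p(L) = -4
p(7*53) - 962931 = -4 - 962931 = -962935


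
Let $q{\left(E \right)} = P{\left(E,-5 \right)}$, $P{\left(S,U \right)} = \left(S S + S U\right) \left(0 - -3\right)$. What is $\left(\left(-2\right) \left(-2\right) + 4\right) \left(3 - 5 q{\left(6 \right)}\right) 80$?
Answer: $-55680$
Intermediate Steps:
$P{\left(S,U \right)} = 3 S^{2} + 3 S U$ ($P{\left(S,U \right)} = \left(S^{2} + S U\right) \left(0 + 3\right) = \left(S^{2} + S U\right) 3 = 3 S^{2} + 3 S U$)
$q{\left(E \right)} = 3 E \left(-5 + E\right)$ ($q{\left(E \right)} = 3 E \left(E - 5\right) = 3 E \left(-5 + E\right)$)
$\left(\left(-2\right) \left(-2\right) + 4\right) \left(3 - 5 q{\left(6 \right)}\right) 80 = \left(\left(-2\right) \left(-2\right) + 4\right) \left(3 - 5 \cdot 3 \cdot 6 \left(-5 + 6\right)\right) 80 = \left(4 + 4\right) \left(3 - 5 \cdot 3 \cdot 6 \cdot 1\right) 80 = 8 \left(3 - 90\right) 80 = 8 \left(-87\right) 80 = \left(-696\right) 80 = -55680$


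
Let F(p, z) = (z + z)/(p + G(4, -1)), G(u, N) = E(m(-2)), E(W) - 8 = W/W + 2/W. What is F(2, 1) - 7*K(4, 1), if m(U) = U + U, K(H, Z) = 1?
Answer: -143/21 ≈ -6.8095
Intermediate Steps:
m(U) = 2*U
E(W) = 9 + 2/W (E(W) = 8 + (W/W + 2/W) = 8 + (1 + 2/W) = 9 + 2/W)
G(u, N) = 17/2 (G(u, N) = 9 + 2/((2*(-2))) = 9 + 2/(-4) = 9 + 2*(-¼) = 9 - ½ = 17/2)
F(p, z) = 2*z/(17/2 + p) (F(p, z) = (z + z)/(p + 17/2) = (2*z)/(17/2 + p) = 2*z/(17/2 + p))
F(2, 1) - 7*K(4, 1) = 4*1/(17 + 2*2) - 7*1 = 4*1/(17 + 4) - 7 = 4*1/21 - 7 = 4*1*(1/21) - 7 = 4/21 - 7 = -143/21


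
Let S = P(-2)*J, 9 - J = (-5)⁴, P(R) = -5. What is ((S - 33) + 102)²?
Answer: 9916201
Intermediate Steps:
J = -616 (J = 9 - 1*(-5)⁴ = 9 - 1*625 = 9 - 625 = -616)
S = 3080 (S = -5*(-616) = 3080)
((S - 33) + 102)² = ((3080 - 33) + 102)² = (3047 + 102)² = 3149² = 9916201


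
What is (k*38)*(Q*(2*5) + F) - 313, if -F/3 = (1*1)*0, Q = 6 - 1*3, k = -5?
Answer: -6013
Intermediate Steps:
Q = 3 (Q = 6 - 3 = 3)
F = 0 (F = -3*1*1*0 = -3*0 = 0)
(k*38)*(Q*(2*5) + F) - 313 = (-5*38)*(3*(2*5) + 0) - 313 = -190*(3*10 + 0) - 313 = -190*(30 + 0) - 313 = -190*30 - 313 = -5700 - 313 = -6013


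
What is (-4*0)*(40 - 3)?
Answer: 0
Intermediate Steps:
(-4*0)*(40 - 3) = 0*37 = 0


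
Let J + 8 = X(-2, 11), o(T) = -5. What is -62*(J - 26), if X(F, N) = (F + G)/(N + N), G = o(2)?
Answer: 23405/11 ≈ 2127.7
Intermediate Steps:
G = -5
X(F, N) = (-5 + F)/(2*N) (X(F, N) = (F - 5)/(N + N) = (-5 + F)/((2*N)) = (-5 + F)*(1/(2*N)) = (-5 + F)/(2*N))
J = -183/22 (J = -8 + (1/2)*(-5 - 2)/11 = -8 + (1/2)*(1/11)*(-7) = -8 - 7/22 = -183/22 ≈ -8.3182)
-62*(J - 26) = -62*(-183/22 - 26) = -62*(-755/22) = 23405/11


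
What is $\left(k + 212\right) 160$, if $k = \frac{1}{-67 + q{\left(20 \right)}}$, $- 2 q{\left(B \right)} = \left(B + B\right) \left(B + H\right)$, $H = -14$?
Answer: $\frac{6342880}{187} \approx 33919.0$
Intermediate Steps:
$q{\left(B \right)} = - B \left(-14 + B\right)$ ($q{\left(B \right)} = - \frac{\left(B + B\right) \left(B - 14\right)}{2} = - \frac{2 B \left(-14 + B\right)}{2} = - B \left(-14 + B\right)$)
$k = - \frac{1}{187}$ ($k = \frac{1}{-67 + 20 \left(14 - 20\right)} = \frac{1}{-67 + 20 \left(-6\right)} = \frac{1}{-67 - 120} = \frac{1}{-187} = - \frac{1}{187} \approx -0.0053476$)
$\left(k + 212\right) 160 = \left(- \frac{1}{187} + 212\right) 160 = \frac{39643}{187} \cdot 160 = \frac{6342880}{187}$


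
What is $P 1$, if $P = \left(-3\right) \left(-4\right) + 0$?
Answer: $12$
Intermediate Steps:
$P = 12$ ($P = 12 + 0 = 12$)
$P 1 = 12 \cdot 1 = 12$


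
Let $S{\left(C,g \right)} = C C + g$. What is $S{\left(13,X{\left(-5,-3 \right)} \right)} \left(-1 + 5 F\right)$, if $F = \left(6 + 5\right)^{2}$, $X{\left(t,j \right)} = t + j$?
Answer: $97244$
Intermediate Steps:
$X{\left(t,j \right)} = j + t$
$S{\left(C,g \right)} = g + C^{2}$ ($S{\left(C,g \right)} = C^{2} + g = g + C^{2}$)
$F = 121$ ($F = 11^{2} = 121$)
$S{\left(13,X{\left(-5,-3 \right)} \right)} \left(-1 + 5 F\right) = \left(\left(-3 - 5\right) + 13^{2}\right) \left(-1 + 5 \cdot 121\right) = \left(-8 + 169\right) \left(-1 + 605\right) = 161 \cdot 604 = 97244$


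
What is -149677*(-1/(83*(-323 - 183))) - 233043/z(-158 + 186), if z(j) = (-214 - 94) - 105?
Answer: 884138483/1576834 ≈ 560.71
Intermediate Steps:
z(j) = -413 (z(j) = -308 - 105 = -413)
-149677*(-1/(83*(-323 - 183))) - 233043/z(-158 + 186) = -149677*(-1/(83*(-323 - 183))) - 233043/(-413) = -149677/((-83*(-506))) - 233043*(-1/413) = -149677/41998 + 233043/413 = -149677*1/41998 + 233043/413 = -13607/3818 + 233043/413 = 884138483/1576834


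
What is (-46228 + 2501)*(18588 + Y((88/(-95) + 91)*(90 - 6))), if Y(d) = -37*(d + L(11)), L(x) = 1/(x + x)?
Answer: 23885787476629/2090 ≈ 1.1429e+10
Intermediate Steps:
L(x) = 1/(2*x)
Y(d) = -37/22 - 37*d (Y(d) = -37*(d + (½)/11) = -37*(d + (½)*(1/11)) = -37*(d + 1/22) = -37*(1/22 + d) = -37/22 - 37*d)
(-46228 + 2501)*(18588 + Y((88/(-95) + 91)*(90 - 6))) = (-46228 + 2501)*(18588 + (-37/22 - 37*(88/(-95) + 91)*(90 - 6))) = -43727*(18588 + (-37/22 - 37*(88*(-1/95) + 91)*84)) = -43727*(18588 + (-37/22 - 37*(-88/95 + 91)*84)) = -43727*(18588 + (-37/22 - 316609*84/95)) = -43727*(18588 + (-37/22 - 37*718788/95)) = -43727*(18588 + (-37/22 - 26595156/95)) = -43727*(18588 - 585096947/2090) = -43727*(-546248027/2090) = 23885787476629/2090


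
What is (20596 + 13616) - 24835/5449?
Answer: 186396353/5449 ≈ 34207.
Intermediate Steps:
(20596 + 13616) - 24835/5449 = 34212 - 24835*1/5449 = 34212 - 24835/5449 = 186396353/5449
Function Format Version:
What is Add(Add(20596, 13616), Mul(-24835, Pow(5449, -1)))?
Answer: Rational(186396353, 5449) ≈ 34207.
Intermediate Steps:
Add(Add(20596, 13616), Mul(-24835, Pow(5449, -1))) = Add(34212, Mul(-24835, Rational(1, 5449))) = Add(34212, Rational(-24835, 5449)) = Rational(186396353, 5449)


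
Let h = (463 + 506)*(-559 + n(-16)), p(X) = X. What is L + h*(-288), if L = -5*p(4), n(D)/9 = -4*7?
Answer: 226327372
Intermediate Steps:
n(D) = -252 (n(D) = 9*(-4*7) = 9*(-28) = -252)
L = -20 (L = -5*4 = -20)
h = -785859 (h = (463 + 506)*(-559 - 252) = 969*(-811) = -785859)
L + h*(-288) = -20 - 785859*(-288) = -20 + 226327392 = 226327372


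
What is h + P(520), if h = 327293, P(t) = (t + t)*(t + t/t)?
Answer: 869133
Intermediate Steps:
P(t) = 2*t*(1 + t) (P(t) = (2*t)*(t + 1) = (2*t)*(1 + t) = 2*t*(1 + t))
h + P(520) = 327293 + 2*520*(1 + 520) = 327293 + 2*520*521 = 327293 + 541840 = 869133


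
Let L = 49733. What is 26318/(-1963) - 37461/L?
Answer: -1382409037/97625879 ≈ -14.160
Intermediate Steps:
26318/(-1963) - 37461/L = 26318/(-1963) - 37461/49733 = 26318*(-1/1963) - 37461*1/49733 = -26318/1963 - 37461/49733 = -1382409037/97625879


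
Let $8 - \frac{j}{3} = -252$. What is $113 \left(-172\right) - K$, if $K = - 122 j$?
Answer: $75724$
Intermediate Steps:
$j = 780$ ($j = 24 - -756 = 24 + 756 = 780$)
$K = -95160$ ($K = \left(-122\right) 780 = -95160$)
$113 \left(-172\right) - K = 113 \left(-172\right) - -95160 = -19436 + 95160 = 75724$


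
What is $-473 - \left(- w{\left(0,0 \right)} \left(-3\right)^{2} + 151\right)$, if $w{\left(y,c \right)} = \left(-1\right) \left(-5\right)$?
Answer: $-579$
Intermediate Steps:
$w{\left(y,c \right)} = 5$
$-473 - \left(- w{\left(0,0 \right)} \left(-3\right)^{2} + 151\right) = -473 - \left(\left(-1\right) 5 \left(-3\right)^{2} + 151\right) = -473 - \left(\left(-5\right) 9 + 151\right) = -473 - \left(-45 + 151\right) = -473 - 106 = -579$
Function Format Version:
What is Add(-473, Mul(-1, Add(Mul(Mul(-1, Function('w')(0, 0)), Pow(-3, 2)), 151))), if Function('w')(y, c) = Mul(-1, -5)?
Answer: -579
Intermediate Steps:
Function('w')(y, c) = 5
Add(-473, Mul(-1, Add(Mul(Mul(-1, Function('w')(0, 0)), Pow(-3, 2)), 151))) = Add(-473, Mul(-1, Add(Mul(Mul(-1, 5), Pow(-3, 2)), 151))) = Add(-473, Mul(-1, Add(Mul(-5, 9), 151))) = Add(-473, Mul(-1, Add(-45, 151))) = Add(-473, Mul(-1, 106)) = Add(-473, -106) = -579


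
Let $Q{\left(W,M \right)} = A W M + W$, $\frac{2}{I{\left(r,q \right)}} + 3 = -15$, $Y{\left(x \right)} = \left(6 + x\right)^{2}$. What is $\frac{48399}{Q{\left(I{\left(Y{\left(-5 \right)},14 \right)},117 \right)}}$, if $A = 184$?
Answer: $- \frac{435591}{21529} \approx -20.233$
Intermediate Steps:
$I{\left(r,q \right)} = - \frac{1}{9}$ ($I{\left(r,q \right)} = \frac{2}{-3 - 15} = \frac{2}{-18} = 2 \left(- \frac{1}{18}\right) = - \frac{1}{9}$)
$Q{\left(W,M \right)} = W + 184 M W$ ($Q{\left(W,M \right)} = 184 W M + W = 184 M W + W = W + 184 M W$)
$\frac{48399}{Q{\left(I{\left(Y{\left(-5 \right)},14 \right)},117 \right)}} = \frac{48399}{\left(- \frac{1}{9}\right) \left(1 + 184 \cdot 117\right)} = \frac{48399}{\left(- \frac{1}{9}\right) \left(1 + 21528\right)} = \frac{48399}{\left(- \frac{1}{9}\right) 21529} = \frac{48399}{- \frac{21529}{9}} = 48399 \left(- \frac{9}{21529}\right) = - \frac{435591}{21529}$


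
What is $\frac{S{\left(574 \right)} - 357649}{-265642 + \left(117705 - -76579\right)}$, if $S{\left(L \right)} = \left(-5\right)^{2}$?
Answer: $\frac{59604}{11893} \approx 5.0117$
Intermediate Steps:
$S{\left(L \right)} = 25$
$\frac{S{\left(574 \right)} - 357649}{-265642 + \left(117705 - -76579\right)} = \frac{25 - 357649}{-265642 + \left(117705 - -76579\right)} = - \frac{357624}{-265642 + \left(117705 + 76579\right)} = - \frac{357624}{-265642 + 194284} = - \frac{357624}{-71358} = \left(-357624\right) \left(- \frac{1}{71358}\right) = \frac{59604}{11893}$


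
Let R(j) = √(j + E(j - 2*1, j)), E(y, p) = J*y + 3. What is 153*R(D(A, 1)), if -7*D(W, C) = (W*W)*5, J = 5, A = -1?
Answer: 153*I*√553/7 ≈ 513.99*I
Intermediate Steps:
D(W, C) = -5*W²/7 (D(W, C) = -W*W*5/7 = -W²*5/7 = -5*W²/7)
E(y, p) = 3 + 5*y (E(y, p) = 5*y + 3 = 3 + 5*y)
R(j) = √(-7 + 6*j) (R(j) = √(j + (3 + 5*(j - 2*1))) = √(j + (3 + 5*(j - 2))) = √(j + (3 + 5*(-2 + j))) = √(j + (3 + (-10 + 5*j))) = √(j + (-7 + 5*j)) = √(-7 + 6*j))
153*R(D(A, 1)) = 153*√(-7 + 6*(-5/7*(-1)²)) = 153*√(-7 + 6*(-5/7*1)) = 153*√(-7 + 6*(-5/7)) = 153*√(-7 - 30/7) = 153*√(-79/7) = 153*(I*√553/7) = 153*I*√553/7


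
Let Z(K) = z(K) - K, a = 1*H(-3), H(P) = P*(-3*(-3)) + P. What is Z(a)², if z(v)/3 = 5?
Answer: 2025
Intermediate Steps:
z(v) = 15 (z(v) = 3*5 = 15)
H(P) = 10*P (H(P) = P*9 + P = 9*P + P = 10*P)
a = -30 (a = 1*(10*(-3)) = 1*(-30) = -30)
Z(K) = 15 - K
Z(a)² = (15 - 1*(-30))² = (15 + 30)² = 45² = 2025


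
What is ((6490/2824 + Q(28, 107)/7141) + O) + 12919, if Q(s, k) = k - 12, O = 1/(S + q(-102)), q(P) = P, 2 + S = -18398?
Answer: 1205282924885937/93278684092 ≈ 12921.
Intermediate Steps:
S = -18400 (S = -2 - 18398 = -18400)
O = -1/18502 (O = 1/(-18400 - 102) = 1/(-18502) = -1/18502 ≈ -5.4048e-5)
Q(s, k) = -12 + k
((6490/2824 + Q(28, 107)/7141) + O) + 12919 = ((6490/2824 + (-12 + 107)/7141) - 1/18502) + 12919 = ((6490*(1/2824) + 95*(1/7141)) - 1/18502) + 12919 = ((3245/1412 + 95/7141) - 1/18502) + 12919 = (23306685/10083092 - 1/18502) + 12919 = 215605101389/93278684092 + 12919 = 1205282924885937/93278684092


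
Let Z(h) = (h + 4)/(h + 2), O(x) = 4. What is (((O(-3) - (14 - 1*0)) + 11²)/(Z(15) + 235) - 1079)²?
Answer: 2082459683329/1790244 ≈ 1.1632e+6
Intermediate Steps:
Z(h) = (4 + h)/(2 + h)
(((O(-3) - (14 - 1*0)) + 11²)/(Z(15) + 235) - 1079)² = (((4 - (14 - 1*0)) + 11²)/((4 + 15)/(2 + 15) + 235) - 1079)² = (((4 - (14 + 0)) + 121)/(19/17 + 235) - 1079)² = (((4 - 1*14) + 121)/((1/17)*19 + 235) - 1079)² = (((4 - 14) + 121)/(19/17 + 235) - 1079)² = ((-10 + 121)/(4014/17) - 1079)² = (111*(17/4014) - 1079)² = (629/1338 - 1079)² = (-1443073/1338)² = 2082459683329/1790244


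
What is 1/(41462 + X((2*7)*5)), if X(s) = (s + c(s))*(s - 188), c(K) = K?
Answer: 1/24942 ≈ 4.0093e-5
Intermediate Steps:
X(s) = 2*s*(-188 + s) (X(s) = (s + s)*(s - 188) = (2*s)*(-188 + s) = 2*s*(-188 + s))
1/(41462 + X((2*7)*5)) = 1/(41462 + 2*((2*7)*5)*(-188 + (2*7)*5)) = 1/(41462 + 2*(14*5)*(-188 + 14*5)) = 1/(41462 + 2*70*(-188 + 70)) = 1/(41462 + 2*70*(-118)) = 1/(41462 - 16520) = 1/24942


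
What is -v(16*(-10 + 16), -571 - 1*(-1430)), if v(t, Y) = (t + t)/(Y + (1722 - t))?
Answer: -192/2485 ≈ -0.077264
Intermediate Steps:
v(t, Y) = 2*t/(1722 + Y - t) (v(t, Y) = (2*t)/(1722 + Y - t) = 2*t/(1722 + Y - t))
-v(16*(-10 + 16), -571 - 1*(-1430)) = -2*16*(-10 + 16)/(1722 + (-571 - 1*(-1430)) - 16*(-10 + 16)) = -2*16*6/(1722 + (-571 + 1430) - 16*6) = -2*96/(1722 + 859 - 1*96) = -2*96/(1722 + 859 - 96) = -2*96/2485 = -1*192/2485 = -192/2485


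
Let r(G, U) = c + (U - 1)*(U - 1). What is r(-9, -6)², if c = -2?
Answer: 2209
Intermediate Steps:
r(G, U) = -2 + (-1 + U)² (r(G, U) = -2 + (U - 1)*(U - 1) = -2 + (-1 + U)*(-1 + U) = -2 + (-1 + U)²)
r(-9, -6)² = (-2 + (-1 - 6)²)² = (-2 + (-7)²)² = (-2 + 49)² = 47² = 2209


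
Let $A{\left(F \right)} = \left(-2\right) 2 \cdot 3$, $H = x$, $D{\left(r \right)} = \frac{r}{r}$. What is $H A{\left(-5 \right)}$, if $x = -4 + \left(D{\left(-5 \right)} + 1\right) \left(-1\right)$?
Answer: $72$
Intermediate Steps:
$D{\left(r \right)} = 1$
$x = -6$ ($x = -4 + \left(1 + 1\right) \left(-1\right) = -4 + 2 \left(-1\right) = -4 - 2 = -6$)
$H = -6$
$A{\left(F \right)} = -12$ ($A{\left(F \right)} = \left(-4\right) 3 = -12$)
$H A{\left(-5 \right)} = \left(-6\right) \left(-12\right) = 72$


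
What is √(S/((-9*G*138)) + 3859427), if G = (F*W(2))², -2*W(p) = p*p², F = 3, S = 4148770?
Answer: √23813509470747/2484 ≈ 1964.5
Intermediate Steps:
W(p) = -p³/2 (W(p) = -p*p²/2 = -p³/2)
G = 144 (G = (3*(-½*2³))² = (3*(-½*8))² = (3*(-4))² = (-12)² = 144)
√(S/((-9*G*138)) + 3859427) = √(4148770/((-9*144*138)) + 3859427) = √(4148770/((-1296*138)) + 3859427) = √(4148770/(-178848) + 3859427) = √(4148770*(-1/178848) + 3859427) = √(-2074385/89424 + 3859427) = √(345123325663/89424) = √23813509470747/2484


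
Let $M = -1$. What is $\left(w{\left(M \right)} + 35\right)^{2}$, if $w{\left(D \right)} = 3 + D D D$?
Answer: $1369$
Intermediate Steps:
$w{\left(D \right)} = 3 + D^{3}$ ($w{\left(D \right)} = 3 + D D^{2} = 3 + D^{3}$)
$\left(w{\left(M \right)} + 35\right)^{2} = \left(\left(3 + \left(-1\right)^{3}\right) + 35\right)^{2} = \left(\left(3 - 1\right) + 35\right)^{2} = \left(2 + 35\right)^{2} = 37^{2} = 1369$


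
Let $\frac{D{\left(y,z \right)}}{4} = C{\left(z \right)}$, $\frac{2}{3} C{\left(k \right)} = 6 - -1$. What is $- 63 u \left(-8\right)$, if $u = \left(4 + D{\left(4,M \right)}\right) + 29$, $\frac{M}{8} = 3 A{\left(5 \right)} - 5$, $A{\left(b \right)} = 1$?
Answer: $37800$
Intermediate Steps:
$C{\left(k \right)} = \frac{21}{2}$ ($C{\left(k \right)} = \frac{3 \left(6 - -1\right)}{2} = \frac{3 \left(6 + 1\right)}{2} = \frac{3}{2} \cdot 7 = \frac{21}{2}$)
$M = -16$ ($M = 8 \left(3 \cdot 1 - 5\right) = 8 \left(3 - 5\right) = 8 \left(-2\right) = -16$)
$D{\left(y,z \right)} = 42$ ($D{\left(y,z \right)} = 4 \cdot \frac{21}{2} = 42$)
$u = 75$ ($u = \left(4 + 42\right) + 29 = 46 + 29 = 75$)
$- 63 u \left(-8\right) = \left(-63\right) 75 \left(-8\right) = \left(-4725\right) \left(-8\right) = 37800$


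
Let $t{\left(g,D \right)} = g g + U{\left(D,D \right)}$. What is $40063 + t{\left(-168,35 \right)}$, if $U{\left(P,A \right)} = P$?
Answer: $68322$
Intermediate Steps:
$t{\left(g,D \right)} = D + g^{2}$ ($t{\left(g,D \right)} = g g + D = g^{2} + D = D + g^{2}$)
$40063 + t{\left(-168,35 \right)} = 40063 + \left(35 + \left(-168\right)^{2}\right) = 40063 + \left(35 + 28224\right) = 40063 + 28259 = 68322$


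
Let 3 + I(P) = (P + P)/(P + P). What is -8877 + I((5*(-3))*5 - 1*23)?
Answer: -8879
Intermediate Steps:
I(P) = -2 (I(P) = -3 + (P + P)/(P + P) = -3 + (2*P)/((2*P)) = -3 + (2*P)*(1/(2*P)) = -3 + 1 = -2)
-8877 + I((5*(-3))*5 - 1*23) = -8877 - 2 = -8879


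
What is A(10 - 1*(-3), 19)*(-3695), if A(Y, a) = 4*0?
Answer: 0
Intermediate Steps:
A(Y, a) = 0
A(10 - 1*(-3), 19)*(-3695) = 0*(-3695) = 0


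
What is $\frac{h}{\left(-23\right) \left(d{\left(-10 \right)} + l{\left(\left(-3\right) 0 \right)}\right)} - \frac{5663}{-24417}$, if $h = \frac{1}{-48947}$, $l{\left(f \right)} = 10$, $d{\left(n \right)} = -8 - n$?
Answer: $\frac{25501199351}{109952778708} \approx 0.23193$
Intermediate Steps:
$h = - \frac{1}{48947} \approx -2.043 \cdot 10^{-5}$
$\frac{h}{\left(-23\right) \left(d{\left(-10 \right)} + l{\left(\left(-3\right) 0 \right)}\right)} - \frac{5663}{-24417} = - \frac{1}{48947 \left(- 23 \left(\left(-8 - -10\right) + 10\right)\right)} - \frac{5663}{-24417} = - \frac{1}{48947 \left(- 23 \left(\left(-8 + 10\right) + 10\right)\right)} - - \frac{5663}{24417} = - \frac{1}{48947 \left(- 23 \left(2 + 10\right)\right)} + \frac{5663}{24417} = - \frac{1}{48947 \left(\left(-23\right) 12\right)} + \frac{5663}{24417} = - \frac{1}{48947 \left(-276\right)} + \frac{5663}{24417} = \left(- \frac{1}{48947}\right) \left(- \frac{1}{276}\right) + \frac{5663}{24417} = \frac{1}{13509372} + \frac{5663}{24417} = \frac{25501199351}{109952778708}$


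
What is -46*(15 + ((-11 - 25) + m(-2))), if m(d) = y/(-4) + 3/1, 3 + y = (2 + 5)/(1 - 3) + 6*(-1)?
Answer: 2737/4 ≈ 684.25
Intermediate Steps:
y = -25/2 (y = -3 + ((2 + 5)/(1 - 3) + 6*(-1)) = -3 + (7/(-2) - 6) = -3 + (7*(-1/2) - 6) = -3 + (-7/2 - 6) = -3 - 19/2 = -25/2 ≈ -12.500)
m(d) = 49/8 (m(d) = -25/2/(-4) + 3/1 = -25/2*(-1/4) + 3*1 = 25/8 + 3 = 49/8)
-46*(15 + ((-11 - 25) + m(-2))) = -46*(15 + ((-11 - 25) + 49/8)) = -46*(15 + (-36 + 49/8)) = -46*(15 - 239/8) = -46*(-119/8) = 2737/4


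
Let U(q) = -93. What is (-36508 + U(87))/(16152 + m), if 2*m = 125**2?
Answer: -73202/47929 ≈ -1.5273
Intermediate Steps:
m = 15625/2 (m = (1/2)*125**2 = (1/2)*15625 = 15625/2 ≈ 7812.5)
(-36508 + U(87))/(16152 + m) = (-36508 - 93)/(16152 + 15625/2) = -36601/47929/2 = -36601*2/47929 = -73202/47929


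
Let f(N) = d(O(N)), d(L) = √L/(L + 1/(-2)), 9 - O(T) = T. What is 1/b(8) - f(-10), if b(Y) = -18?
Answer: -1/18 - 2*√19/37 ≈ -0.29117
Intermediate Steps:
O(T) = 9 - T
d(L) = √L/(-½ + L) (d(L) = √L/(L - ½) = √L/(-½ + L))
f(N) = 2*√(9 - N)/(17 - 2*N) (f(N) = 2*√(9 - N)/(-1 + 2*(9 - N)) = 2*√(9 - N)/(-1 + (18 - 2*N)) = 2*√(9 - N)/(17 - 2*N))
1/b(8) - f(-10) = 1/(-18) - (-2)*√(9 - 1*(-10))/(-17 + 2*(-10)) = -1/18 - (-2)*√(9 + 10)/(-17 - 20) = -1/18 - (-2)*√19/(-37) = -1/18 - (-2)*(-1)*√19/37 = -1/18 - 2*√19/37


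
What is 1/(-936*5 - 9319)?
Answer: -1/13999 ≈ -7.1434e-5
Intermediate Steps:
1/(-936*5 - 9319) = 1/(-4680 - 9319) = 1/(-13999) = -1/13999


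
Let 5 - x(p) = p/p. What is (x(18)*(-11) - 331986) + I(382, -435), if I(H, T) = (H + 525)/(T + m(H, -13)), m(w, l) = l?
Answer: -148750347/448 ≈ -3.3203e+5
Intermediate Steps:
x(p) = 4 (x(p) = 5 - p/p = 5 - 1*1 = 5 - 1 = 4)
I(H, T) = (525 + H)/(-13 + T) (I(H, T) = (H + 525)/(T - 13) = (525 + H)/(-13 + T))
(x(18)*(-11) - 331986) + I(382, -435) = (4*(-11) - 331986) + (525 + 382)/(-13 - 435) = (-44 - 331986) + 907/(-448) = -332030 - 1/448*907 = -332030 - 907/448 = -148750347/448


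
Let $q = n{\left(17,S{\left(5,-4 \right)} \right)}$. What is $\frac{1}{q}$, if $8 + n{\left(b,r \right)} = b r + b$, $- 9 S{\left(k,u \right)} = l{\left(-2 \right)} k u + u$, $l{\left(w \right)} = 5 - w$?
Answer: $\frac{1}{281} \approx 0.0035587$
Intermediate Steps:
$S{\left(k,u \right)} = - \frac{u}{9} - \frac{7 k u}{9}$ ($S{\left(k,u \right)} = - \frac{\left(5 - -2\right) k u + u}{9} = - \frac{\left(5 + 2\right) k u + u}{9} = - \frac{7 k u + u}{9} = - \frac{u + 7 k u}{9} = - \frac{u}{9} - \frac{7 k u}{9}$)
$n{\left(b,r \right)} = -8 + b + b r$ ($n{\left(b,r \right)} = -8 + \left(b r + b\right) = -8 + \left(b + b r\right) = -8 + b + b r$)
$q = 281$ ($q = -8 + 17 + 17 \left(\left(- \frac{1}{9}\right) \left(-4\right) \left(1 + 7 \cdot 5\right)\right) = -8 + 17 + 17 \left(\left(- \frac{1}{9}\right) \left(-4\right) \left(1 + 35\right)\right) = -8 + 17 + 17 \left(\left(- \frac{1}{9}\right) \left(-4\right) 36\right) = -8 + 17 + 17 \cdot 16 = -8 + 17 + 272 = 281$)
$\frac{1}{q} = \frac{1}{281}$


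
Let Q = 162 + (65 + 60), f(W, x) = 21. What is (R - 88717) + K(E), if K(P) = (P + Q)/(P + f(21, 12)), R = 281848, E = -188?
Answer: 32252778/167 ≈ 1.9313e+5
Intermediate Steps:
Q = 287 (Q = 162 + 125 = 287)
K(P) = (287 + P)/(21 + P) (K(P) = (P + 287)/(P + 21) = (287 + P)/(21 + P))
(R - 88717) + K(E) = (281848 - 88717) + (287 - 188)/(21 - 188) = 193131 + 99/(-167) = 193131 - 1/167*99 = 193131 - 99/167 = 32252778/167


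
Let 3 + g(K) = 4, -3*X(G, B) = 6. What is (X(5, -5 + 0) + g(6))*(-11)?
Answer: 11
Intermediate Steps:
X(G, B) = -2 (X(G, B) = -1/3*6 = -2)
g(K) = 1 (g(K) = -3 + 4 = 1)
(X(5, -5 + 0) + g(6))*(-11) = (-2 + 1)*(-11) = -1*(-11) = 11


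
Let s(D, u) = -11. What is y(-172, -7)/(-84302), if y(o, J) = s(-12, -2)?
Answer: 11/84302 ≈ 0.00013048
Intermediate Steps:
y(o, J) = -11
y(-172, -7)/(-84302) = -11/(-84302) = -11*(-1/84302) = 11/84302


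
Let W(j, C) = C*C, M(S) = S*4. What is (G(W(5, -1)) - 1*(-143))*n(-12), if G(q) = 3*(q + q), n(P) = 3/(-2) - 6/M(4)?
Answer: -2235/8 ≈ -279.38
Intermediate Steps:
M(S) = 4*S
n(P) = -15/8 (n(P) = 3/(-2) - 6/(4*4) = 3*(-1/2) - 6/16 = -3/2 - 6*1/16 = -3/2 - 3/8 = -15/8)
W(j, C) = C**2
G(q) = 6*q (G(q) = 3*(2*q) = 6*q)
(G(W(5, -1)) - 1*(-143))*n(-12) = (6*(-1)**2 - 1*(-143))*(-15/8) = (6*1 + 143)*(-15/8) = (6 + 143)*(-15/8) = 149*(-15/8) = -2235/8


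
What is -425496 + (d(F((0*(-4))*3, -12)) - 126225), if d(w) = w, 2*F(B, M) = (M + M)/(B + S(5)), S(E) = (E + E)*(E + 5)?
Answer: -13793028/25 ≈ -5.5172e+5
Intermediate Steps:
S(E) = 2*E*(5 + E) (S(E) = (2*E)*(5 + E) = 2*E*(5 + E))
F(B, M) = M/(100 + B) (F(B, M) = ((M + M)/(B + 2*5*(5 + 5)))/2 = ((2*M)/(B + 2*5*10))/2 = ((2*M)/(B + 100))/2 = ((2*M)/(100 + B))/2 = (2*M/(100 + B))/2 = M/(100 + B))
-425496 + (d(F((0*(-4))*3, -12)) - 126225) = -425496 + (-12/(100 + (0*(-4))*3) - 126225) = -425496 + (-12/(100 + 0*3) - 126225) = -425496 + (-12/(100 + 0) - 126225) = -425496 + (-12/100 - 126225) = -425496 + (-12*1/100 - 126225) = -425496 + (-3/25 - 126225) = -425496 - 3155628/25 = -13793028/25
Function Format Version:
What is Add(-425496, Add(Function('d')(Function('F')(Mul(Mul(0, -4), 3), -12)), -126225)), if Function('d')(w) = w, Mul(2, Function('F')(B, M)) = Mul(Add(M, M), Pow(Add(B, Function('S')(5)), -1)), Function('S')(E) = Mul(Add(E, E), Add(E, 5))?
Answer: Rational(-13793028, 25) ≈ -5.5172e+5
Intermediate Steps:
Function('S')(E) = Mul(2, E, Add(5, E)) (Function('S')(E) = Mul(Mul(2, E), Add(5, E)) = Mul(2, E, Add(5, E)))
Function('F')(B, M) = Mul(M, Pow(Add(100, B), -1)) (Function('F')(B, M) = Mul(Rational(1, 2), Mul(Add(M, M), Pow(Add(B, Mul(2, 5, Add(5, 5))), -1))) = Mul(Rational(1, 2), Mul(Mul(2, M), Pow(Add(B, Mul(2, 5, 10)), -1))) = Mul(Rational(1, 2), Mul(Mul(2, M), Pow(Add(B, 100), -1))) = Mul(Rational(1, 2), Mul(Mul(2, M), Pow(Add(100, B), -1))) = Mul(Rational(1, 2), Mul(2, M, Pow(Add(100, B), -1))) = Mul(M, Pow(Add(100, B), -1)))
Add(-425496, Add(Function('d')(Function('F')(Mul(Mul(0, -4), 3), -12)), -126225)) = Add(-425496, Add(Mul(-12, Pow(Add(100, Mul(Mul(0, -4), 3)), -1)), -126225)) = Add(-425496, Add(Mul(-12, Pow(Add(100, Mul(0, 3)), -1)), -126225)) = Add(-425496, Add(Mul(-12, Pow(Add(100, 0), -1)), -126225)) = Add(-425496, Add(Mul(-12, Pow(100, -1)), -126225)) = Add(-425496, Add(Mul(-12, Rational(1, 100)), -126225)) = Add(-425496, Add(Rational(-3, 25), -126225)) = Add(-425496, Rational(-3155628, 25)) = Rational(-13793028, 25)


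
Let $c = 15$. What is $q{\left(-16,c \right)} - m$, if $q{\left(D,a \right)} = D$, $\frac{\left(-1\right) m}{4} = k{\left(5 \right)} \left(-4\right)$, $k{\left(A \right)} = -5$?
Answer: $64$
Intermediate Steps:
$m = -80$ ($m = - 4 \left(\left(-5\right) \left(-4\right)\right) = \left(-4\right) 20 = -80$)
$q{\left(-16,c \right)} - m = -16 - -80 = -16 + 80 = 64$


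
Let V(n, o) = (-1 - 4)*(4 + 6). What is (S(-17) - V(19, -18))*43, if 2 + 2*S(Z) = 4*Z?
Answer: 645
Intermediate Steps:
V(n, o) = -50 (V(n, o) = -5*10 = -50)
S(Z) = -1 + 2*Z (S(Z) = -1 + (4*Z)/2 = -1 + 2*Z)
(S(-17) - V(19, -18))*43 = ((-1 + 2*(-17)) - 1*(-50))*43 = ((-1 - 34) + 50)*43 = (-35 + 50)*43 = 15*43 = 645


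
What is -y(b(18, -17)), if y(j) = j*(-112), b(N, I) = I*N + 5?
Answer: -33712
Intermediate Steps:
b(N, I) = 5 + I*N
y(j) = -112*j
-y(b(18, -17)) = -(-112)*(5 - 17*18) = -(-112)*(5 - 306) = -(-112)*(-301) = -1*33712 = -33712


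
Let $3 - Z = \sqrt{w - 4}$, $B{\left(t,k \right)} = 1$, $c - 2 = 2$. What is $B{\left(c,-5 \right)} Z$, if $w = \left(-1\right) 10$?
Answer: $3 - i \sqrt{14} \approx 3.0 - 3.7417 i$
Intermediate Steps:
$c = 4$ ($c = 2 + 2 = 4$)
$w = -10$
$Z = 3 - i \sqrt{14}$ ($Z = 3 - \sqrt{-10 - 4} = 3 - \sqrt{-14} = 3 - i \sqrt{14} \approx 3.0 - 3.7417 i$)
$B{\left(c,-5 \right)} Z = 1 \left(3 - i \sqrt{14}\right) = 3 - i \sqrt{14}$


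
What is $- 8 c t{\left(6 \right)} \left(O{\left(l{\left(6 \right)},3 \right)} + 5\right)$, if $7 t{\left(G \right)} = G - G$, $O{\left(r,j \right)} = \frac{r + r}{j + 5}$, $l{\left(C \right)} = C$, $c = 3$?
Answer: $0$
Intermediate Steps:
$O{\left(r,j \right)} = \frac{2 r}{5 + j}$
$t{\left(G \right)} = 0$ ($t{\left(G \right)} = \frac{G - G}{7} = \frac{1}{7} \cdot 0 = 0$)
$- 8 c t{\left(6 \right)} \left(O{\left(l{\left(6 \right)},3 \right)} + 5\right) = \left(-8\right) 3 \cdot 0 \left(2 \cdot 6 \frac{1}{5 + 3} + 5\right) = - 24 \cdot 0 \left(2 \cdot 6 \cdot \frac{1}{8} + 5\right) = - 24 \cdot 0 \left(\frac{3}{2} + 5\right) = - 24 \cdot 0 \cdot \frac{13}{2} = \left(-24\right) 0 = 0$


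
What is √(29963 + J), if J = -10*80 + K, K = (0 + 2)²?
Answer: √29167 ≈ 170.78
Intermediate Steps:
K = 4 (K = 2² = 4)
J = -796 (J = -10*80 + 4 = -800 + 4 = -796)
√(29963 + J) = √(29963 - 796) = √29167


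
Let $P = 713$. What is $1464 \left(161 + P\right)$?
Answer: $1279536$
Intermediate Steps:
$1464 \left(161 + P\right) = 1464 \left(161 + 713\right) = 1464 \cdot 874 = 1279536$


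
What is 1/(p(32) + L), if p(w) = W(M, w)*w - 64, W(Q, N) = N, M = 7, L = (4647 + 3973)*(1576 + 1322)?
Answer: 1/24981720 ≈ 4.0029e-8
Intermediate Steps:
L = 24980760 (L = 8620*2898 = 24980760)
p(w) = -64 + w**2 (p(w) = w*w - 64 = w**2 - 64 = -64 + w**2)
1/(p(32) + L) = 1/((-64 + 32**2) + 24980760) = 1/((-64 + 1024) + 24980760) = 1/(960 + 24980760) = 1/24981720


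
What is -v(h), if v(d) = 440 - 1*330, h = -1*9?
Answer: -110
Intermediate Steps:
h = -9
v(d) = 110 (v(d) = 440 - 330 = 110)
-v(h) = -1*110 = -110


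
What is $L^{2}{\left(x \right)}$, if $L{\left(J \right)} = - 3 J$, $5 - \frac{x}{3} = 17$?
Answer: $11664$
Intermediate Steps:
$x = -36$ ($x = 15 - 51 = -36$)
$L^{2}{\left(x \right)} = \left(\left(-3\right) \left(-36\right)\right)^{2} = 108^{2} = 11664$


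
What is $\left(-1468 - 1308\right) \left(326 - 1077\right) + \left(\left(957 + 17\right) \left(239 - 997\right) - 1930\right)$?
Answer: $1344554$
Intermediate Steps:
$\left(-1468 - 1308\right) \left(326 - 1077\right) + \left(\left(957 + 17\right) \left(239 - 997\right) - 1930\right) = \left(-2776\right) \left(-751\right) + \left(974 \left(-758\right) - 1930\right) = 2084776 - 740222 = 1344554$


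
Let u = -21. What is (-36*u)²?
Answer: 571536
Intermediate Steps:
(-36*u)² = (-36*(-21))² = 756² = 571536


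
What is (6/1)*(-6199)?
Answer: -37194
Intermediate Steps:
(6/1)*(-6199) = (6*1)*(-6199) = 6*(-6199) = -37194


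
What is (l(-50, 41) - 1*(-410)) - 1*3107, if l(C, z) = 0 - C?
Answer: -2647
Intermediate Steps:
l(C, z) = -C
(l(-50, 41) - 1*(-410)) - 1*3107 = (-1*(-50) - 1*(-410)) - 1*3107 = (50 + 410) - 3107 = 460 - 3107 = -2647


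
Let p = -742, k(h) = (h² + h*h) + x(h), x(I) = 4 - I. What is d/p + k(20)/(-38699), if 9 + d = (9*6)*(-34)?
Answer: 70817927/28714658 ≈ 2.4663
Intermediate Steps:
k(h) = 4 - h + 2*h² (k(h) = (h² + h*h) + (4 - h) = (h² + h²) + (4 - h) = 2*h² + (4 - h) = 4 - h + 2*h²)
d = -1845 (d = -9 + (9*6)*(-34) = -9 + 54*(-34) = -9 - 1836 = -1845)
d/p + k(20)/(-38699) = -1845/(-742) + (4 - 1*20 + 2*20²)/(-38699) = -1845*(-1/742) + (4 - 20 + 2*400)*(-1/38699) = 1845/742 + (4 - 20 + 800)*(-1/38699) = 1845/742 + 784*(-1/38699) = 1845/742 - 784/38699 = 70817927/28714658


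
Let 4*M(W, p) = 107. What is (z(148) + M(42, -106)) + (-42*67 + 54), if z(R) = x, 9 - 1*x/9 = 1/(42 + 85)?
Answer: -1347379/508 ≈ -2652.3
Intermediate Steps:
x = 10278/127 (x = 81 - 9/(42 + 85) = 81 - 9/127 = 10278/127 ≈ 80.929)
M(W, p) = 107/4 (M(W, p) = (1/4)*107 = 107/4)
z(R) = 10278/127
(z(148) + M(42, -106)) + (-42*67 + 54) = (10278/127 + 107/4) + (-42*67 + 54) = 54701/508 + (-2814 + 54) = 54701/508 - 2760 = -1347379/508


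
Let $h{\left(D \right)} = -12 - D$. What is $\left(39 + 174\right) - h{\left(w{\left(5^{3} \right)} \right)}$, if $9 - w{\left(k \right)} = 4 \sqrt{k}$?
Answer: $234 - 20 \sqrt{5} \approx 189.28$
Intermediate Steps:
$w{\left(k \right)} = 9 - 4 \sqrt{k}$
$\left(39 + 174\right) - h{\left(w{\left(5^{3} \right)} \right)} = \left(39 + 174\right) - \left(-12 - \left(9 - 4 \sqrt{5^{3}}\right)\right) = 213 - \left(-12 - \left(9 - 4 \sqrt{125}\right)\right) = 213 - \left(-12 - \left(9 - 4 \cdot 5 \sqrt{5}\right)\right) = 213 - \left(-12 - \left(9 - 20 \sqrt{5}\right)\right) = 213 - \left(-21 + 20 \sqrt{5}\right) = 213 + \left(21 - 20 \sqrt{5}\right) = 234 - 20 \sqrt{5}$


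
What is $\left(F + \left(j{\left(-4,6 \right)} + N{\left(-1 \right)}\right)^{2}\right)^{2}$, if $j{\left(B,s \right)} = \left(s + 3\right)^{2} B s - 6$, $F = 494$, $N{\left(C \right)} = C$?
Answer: $14492449541025$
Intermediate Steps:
$j{\left(B,s \right)} = -6 + B s \left(3 + s\right)^{2}$ ($j{\left(B,s \right)} = \left(3 + s\right)^{2} B s - 6 = B \left(3 + s\right)^{2} s - 6 = B s \left(3 + s\right)^{2} - 6 = -6 + B s \left(3 + s\right)^{2}$)
$\left(F + \left(j{\left(-4,6 \right)} + N{\left(-1 \right)}\right)^{2}\right)^{2} = \left(494 + \left(\left(-6 - 24 \left(3 + 6\right)^{2}\right) - 1\right)^{2}\right)^{2} = \left(494 + \left(\left(-6 - 24 \cdot 9^{2}\right) - 1\right)^{2}\right)^{2} = \left(494 + \left(\left(-6 - 24 \cdot 81\right) - 1\right)^{2}\right)^{2} = \left(494 + \left(\left(-6 - 1944\right) - 1\right)^{2}\right)^{2} = \left(494 + \left(-1950 - 1\right)^{2}\right)^{2} = \left(494 + \left(-1951\right)^{2}\right)^{2} = \left(494 + 3806401\right)^{2} = 3806895^{2} = 14492449541025$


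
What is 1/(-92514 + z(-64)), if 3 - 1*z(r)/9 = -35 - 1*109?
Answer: -1/91191 ≈ -1.0966e-5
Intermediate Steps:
z(r) = 1323 (z(r) = 27 - 9*(-35 - 1*109) = 27 - 9*(-35 - 109) = 27 - 9*(-144) = 27 + 1296 = 1323)
1/(-92514 + z(-64)) = 1/(-92514 + 1323) = 1/(-91191) = -1/91191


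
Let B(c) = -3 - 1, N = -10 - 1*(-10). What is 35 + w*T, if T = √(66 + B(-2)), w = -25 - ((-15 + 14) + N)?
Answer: 35 - 24*√62 ≈ -153.98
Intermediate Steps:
N = 0 (N = -10 + 10 = 0)
B(c) = -4
w = -24 (w = -25 - ((-15 + 14) + 0) = -25 - (-1 + 0) = -25 - 1*(-1) = -25 + 1 = -24)
T = √62 (T = √(66 - 4) = √62 ≈ 7.8740)
35 + w*T = 35 - 24*√62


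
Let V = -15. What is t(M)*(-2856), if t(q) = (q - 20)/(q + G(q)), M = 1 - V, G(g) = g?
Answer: 357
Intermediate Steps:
M = 16 (M = 1 - 1*(-15) = 1 + 15 = 16)
t(q) = (-20 + q)/(2*q) (t(q) = (q - 20)/(q + q) = (-20 + q)/((2*q)) = (-20 + q)*(1/(2*q)) = (-20 + q)/(2*q))
t(M)*(-2856) = ((½)*(-20 + 16)/16)*(-2856) = ((½)*(1/16)*(-4))*(-2856) = -⅛*(-2856) = 357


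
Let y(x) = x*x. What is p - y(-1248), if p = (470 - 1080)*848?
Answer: -2074784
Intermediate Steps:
y(x) = x**2
p = -517280 (p = -610*848 = -517280)
p - y(-1248) = -517280 - 1*(-1248)**2 = -517280 - 1*1557504 = -517280 - 1557504 = -2074784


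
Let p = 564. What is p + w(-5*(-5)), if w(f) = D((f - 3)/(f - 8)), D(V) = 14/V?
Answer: 6323/11 ≈ 574.82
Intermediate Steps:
w(f) = 14*(-8 + f)/(-3 + f) (w(f) = 14/(((f - 3)/(f - 8))) = 14/(((-3 + f)/(-8 + f))) = 14*((-8 + f)/(-3 + f)) = 14*(-8 + f)/(-3 + f))
p + w(-5*(-5)) = 564 + 14*(-8 - 5*(-5))/(-3 - 5*(-5)) = 564 + 14*(-8 + 25)/(-3 + 25) = 564 + 14*17/22 = 564 + 14*(1/22)*17 = 564 + 119/11 = 6323/11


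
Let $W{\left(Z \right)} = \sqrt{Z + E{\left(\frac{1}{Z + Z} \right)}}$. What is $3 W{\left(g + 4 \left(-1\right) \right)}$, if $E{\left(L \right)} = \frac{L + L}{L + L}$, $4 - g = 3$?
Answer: $3 i \sqrt{2} \approx 4.2426 i$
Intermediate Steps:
$g = 1$ ($g = 4 - 3 = 1$)
$E{\left(L \right)} = 1$ ($E{\left(L \right)} = \frac{2 L}{2 L} = 2 L \frac{1}{2 L} = 1$)
$W{\left(Z \right)} = \sqrt{1 + Z}$ ($W{\left(Z \right)} = \sqrt{Z + 1} = \sqrt{1 + Z}$)
$3 W{\left(g + 4 \left(-1\right) \right)} = 3 \sqrt{1 + \left(1 + 4 \left(-1\right)\right)} = 3 \sqrt{1 + \left(1 - 4\right)} = 3 \sqrt{1 - 3} = 3 \sqrt{-2} = 3 i \sqrt{2}$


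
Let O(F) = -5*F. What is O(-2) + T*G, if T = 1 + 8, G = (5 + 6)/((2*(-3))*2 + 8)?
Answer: -59/4 ≈ -14.750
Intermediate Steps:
G = -11/4 (G = 11/(-6*2 + 8) = 11/(-12 + 8) = 11/(-4) = 11*(-¼) = -11/4 ≈ -2.7500)
T = 9
O(-2) + T*G = -5*(-2) + 9*(-11/4) = 10 - 99/4 = -59/4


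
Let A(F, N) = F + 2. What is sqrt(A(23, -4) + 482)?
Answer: 13*sqrt(3) ≈ 22.517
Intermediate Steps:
A(F, N) = 2 + F
sqrt(A(23, -4) + 482) = sqrt((2 + 23) + 482) = sqrt(25 + 482) = sqrt(507) = 13*sqrt(3)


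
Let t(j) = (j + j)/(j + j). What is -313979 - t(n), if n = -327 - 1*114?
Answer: -313980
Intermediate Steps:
n = -441 (n = -327 - 114 = -441)
t(j) = 1 (t(j) = (2*j)/((2*j)) = (2*j)*(1/(2*j)) = 1)
-313979 - t(n) = -313979 - 1*1 = -313979 - 1 = -313980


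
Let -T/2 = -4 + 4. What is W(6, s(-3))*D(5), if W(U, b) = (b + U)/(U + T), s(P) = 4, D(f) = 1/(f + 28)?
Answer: 5/99 ≈ 0.050505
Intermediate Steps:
T = 0 (T = -2*(-4 + 4) = -2*0 = 0)
D(f) = 1/(28 + f)
W(U, b) = (U + b)/U (W(U, b) = (b + U)/(U + 0) = (U + b)/U)
W(6, s(-3))*D(5) = ((6 + 4)/6)/(28 + 5) = ((⅙)*10)/33 = (5/3)*(1/33) = 5/99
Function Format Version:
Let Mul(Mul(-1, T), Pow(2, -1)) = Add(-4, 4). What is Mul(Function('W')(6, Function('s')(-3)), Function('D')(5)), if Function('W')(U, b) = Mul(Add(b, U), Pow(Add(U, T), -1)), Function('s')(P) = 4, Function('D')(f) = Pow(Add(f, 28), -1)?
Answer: Rational(5, 99) ≈ 0.050505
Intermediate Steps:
T = 0 (T = Mul(-2, Add(-4, 4)) = Mul(-2, 0) = 0)
Function('D')(f) = Pow(Add(28, f), -1)
Function('W')(U, b) = Mul(Pow(U, -1), Add(U, b)) (Function('W')(U, b) = Mul(Add(b, U), Pow(Add(U, 0), -1)) = Mul(Add(U, b), Pow(U, -1)) = Mul(Pow(U, -1), Add(U, b)))
Mul(Function('W')(6, Function('s')(-3)), Function('D')(5)) = Mul(Mul(Pow(6, -1), Add(6, 4)), Pow(Add(28, 5), -1)) = Mul(Mul(Rational(1, 6), 10), Pow(33, -1)) = Mul(Rational(5, 3), Rational(1, 33)) = Rational(5, 99)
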